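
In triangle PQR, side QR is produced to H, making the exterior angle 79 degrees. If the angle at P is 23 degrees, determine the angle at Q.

By the exterior angle theorem: exterior angle = sum of remote interior angles.
79 = 23 + angle Q
angle Q = 79 - 23 = 56 degrees

56 degrees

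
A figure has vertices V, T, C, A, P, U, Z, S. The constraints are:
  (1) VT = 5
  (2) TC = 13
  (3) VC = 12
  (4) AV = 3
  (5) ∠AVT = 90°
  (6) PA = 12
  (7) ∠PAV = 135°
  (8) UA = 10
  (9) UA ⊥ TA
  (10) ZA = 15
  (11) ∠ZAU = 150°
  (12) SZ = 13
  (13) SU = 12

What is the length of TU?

Step 1: By the law of cosines on triangle AVT: AT² = 3² + 5² − 2·3·5·cos(90°) = 34, so AT = √34.
Step 2: By the law of cosines on triangle TAU: TU² = √34² + 10² − 2·√34·10·cos(90°) = 134, so TU = √134.

Therefore, the length of TU = √134.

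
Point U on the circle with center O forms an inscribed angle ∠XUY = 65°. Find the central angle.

Central angle = 2 × 65° = 130° (inscribed angle theorem).

130°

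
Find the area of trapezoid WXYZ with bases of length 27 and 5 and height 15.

Area of a trapezoid = (base1 + base2) * height / 2
Area = (27 + 5) * 15 / 2
Area = 32 * 15 / 2
Area = 480 / 2
Area = 240

240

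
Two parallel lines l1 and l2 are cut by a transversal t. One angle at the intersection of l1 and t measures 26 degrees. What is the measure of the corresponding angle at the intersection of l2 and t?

Corresponding angles formed by parallel lines and a transversal are equal.
The given angle is 26 degrees.
The corresponding angle = 26 degrees.

26 degrees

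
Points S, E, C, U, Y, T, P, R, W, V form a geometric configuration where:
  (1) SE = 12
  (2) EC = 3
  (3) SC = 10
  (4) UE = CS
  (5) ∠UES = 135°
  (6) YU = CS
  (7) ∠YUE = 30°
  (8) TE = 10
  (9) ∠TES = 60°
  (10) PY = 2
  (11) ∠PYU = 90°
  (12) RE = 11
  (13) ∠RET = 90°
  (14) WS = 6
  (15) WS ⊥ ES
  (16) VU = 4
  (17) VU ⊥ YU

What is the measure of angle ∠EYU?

From the given relations: YU = CS = 10; UE = CS = 10.
Step 1: By the law of cosines on triangle YUE: YE² = 10² + 10² − 2·10·10·cos(30°) = 26.79, so YE ≈ 5.18.
Step 2: By the inverse law of cosines on triangle EYU: cos(∠EYU) = (5.18² + 10² − 10²) / (2·5.18·10) = 26.79/103.53 = 0.2588, so ∠EYU = 75°.

Therefore, the measure of angle ∠EYU = 75°.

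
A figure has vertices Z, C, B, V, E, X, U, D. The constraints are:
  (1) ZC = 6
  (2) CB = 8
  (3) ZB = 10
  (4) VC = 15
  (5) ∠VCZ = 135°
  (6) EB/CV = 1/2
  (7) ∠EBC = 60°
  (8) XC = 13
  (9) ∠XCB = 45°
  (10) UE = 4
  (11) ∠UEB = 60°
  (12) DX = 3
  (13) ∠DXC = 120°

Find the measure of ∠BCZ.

Step 1: By the inverse law of cosines on triangle BCZ: cos(∠BCZ) = (8² + 6² − 10²) / (2·8·6) = 0/96 = 0, so ∠BCZ = 90°.

Therefore, the measure of angle ∠BCZ = 90°.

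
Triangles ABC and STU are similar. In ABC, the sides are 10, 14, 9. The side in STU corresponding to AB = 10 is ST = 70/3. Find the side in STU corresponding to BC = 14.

Similar triangles have proportional sides. Setting up the proportion:
ST / AB = TU / BC
70/3 / 10 = TU / 14
TU = 14 * 70/3 / 10 = 98/3.

98/3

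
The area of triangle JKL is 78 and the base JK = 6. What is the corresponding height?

Area = (1/2) * base * height
height = 2 * Area / base
height = 2 * 78 / 6
height = 156 / 6
height = 26

26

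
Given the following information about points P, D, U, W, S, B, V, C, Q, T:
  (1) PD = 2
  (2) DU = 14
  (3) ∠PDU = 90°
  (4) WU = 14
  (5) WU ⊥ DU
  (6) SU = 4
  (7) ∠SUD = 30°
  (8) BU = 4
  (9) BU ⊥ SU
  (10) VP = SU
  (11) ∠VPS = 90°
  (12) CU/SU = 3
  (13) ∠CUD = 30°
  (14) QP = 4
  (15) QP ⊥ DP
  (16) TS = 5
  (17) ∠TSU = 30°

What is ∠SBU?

Step 1: By the law of cosines on triangle BUS: BS² = 4² + 4² − 2·4·4·cos(90°) = 32, so BS = 4·√2.
Step 2: By the inverse law of cosines on triangle SBU: cos(∠SBU) = ((4·√2)² + 4² − 4²) / (2·4·√2·4) = 32/45.25 = 0.7071, so ∠SBU = 45°.

Therefore, the measure of angle ∠SBU = 45°.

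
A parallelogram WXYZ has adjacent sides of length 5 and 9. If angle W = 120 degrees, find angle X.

In a parallelogram, consecutive angles are supplementary (sum to 180°).
angle X = 180 - angle W
angle X = 180 - 120
angle X = 60 degrees

60 degrees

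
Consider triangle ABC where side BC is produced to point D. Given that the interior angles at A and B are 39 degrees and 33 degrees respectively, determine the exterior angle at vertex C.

The interior angle at C is 180 - 39 - 33 = 108 degrees.
The exterior angle and interior angle at C are supplementary:
Exterior angle = 180 - 108 = 72 degrees.

72 degrees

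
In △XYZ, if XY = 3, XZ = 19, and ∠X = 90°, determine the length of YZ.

By the law of cosines: YZ^2 = XY^2 + XZ^2 - 2*XY*XZ*cos(X)
YZ^2 = 3^2 + 19^2 - 2*3*19*cos(90°)
YZ^2 = 9 + 361 - 114*(0)
YZ^2 = 370
YZ = sqrt(370)

sqrt(370)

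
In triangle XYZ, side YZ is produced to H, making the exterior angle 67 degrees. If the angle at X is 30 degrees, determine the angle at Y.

The exterior angle theorem states that an exterior angle equals the sum of the two non-adjacent interior angles.
So 67 = 30 + angle Y, which gives angle Y = 67 - 30 = 37 degrees.

37 degrees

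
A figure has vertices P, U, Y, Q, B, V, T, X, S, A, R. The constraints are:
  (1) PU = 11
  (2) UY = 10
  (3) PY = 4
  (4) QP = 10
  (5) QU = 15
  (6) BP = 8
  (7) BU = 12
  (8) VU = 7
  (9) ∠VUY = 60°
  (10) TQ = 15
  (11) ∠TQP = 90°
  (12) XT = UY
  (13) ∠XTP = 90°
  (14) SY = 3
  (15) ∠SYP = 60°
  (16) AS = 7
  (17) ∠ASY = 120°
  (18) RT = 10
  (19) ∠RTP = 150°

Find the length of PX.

From the given relations: XT = UY = 10.
Step 1: By the law of cosines on triangle PQT: PT² = 10² + 15² − 2·10·15·cos(90°) = 325, so PT = 5·√13.
Step 2: By the law of cosines on triangle PTX: PX² = (5·√13)² + 10² − 2·5·√13·10·cos(90°) = 425, so PX = 5·√17.

Therefore, the length of PX = 5·√17.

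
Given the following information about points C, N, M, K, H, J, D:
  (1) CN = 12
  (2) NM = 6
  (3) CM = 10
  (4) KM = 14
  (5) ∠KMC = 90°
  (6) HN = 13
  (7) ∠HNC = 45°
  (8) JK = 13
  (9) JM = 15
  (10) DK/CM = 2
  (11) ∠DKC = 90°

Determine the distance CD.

From the given relations: DK = 2·CM = 2·10 = 20.
Step 1: By the law of cosines on triangle CMK: CK² = 10² + 14² − 2·10·14·cos(90°) = 296, so CK = 2·√74.
Step 2: By the law of cosines on triangle CKD: CD² = (2·√74)² + 20² − 2·2·√74·20·cos(90°) = 696, so CD = 2·√174.

Therefore, the length of CD = 2·√174.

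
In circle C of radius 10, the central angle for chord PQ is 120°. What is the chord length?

Chord = 2(10) sin(60°) = 10*sqrt(3)

10*sqrt(3)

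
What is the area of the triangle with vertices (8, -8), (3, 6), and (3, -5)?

Using the Shoelace formula for a triangle:
Area = (1/2)|x0(y1 - y2) + x1(y2 - y0) + x2(y0 - y1)|
Area = (1/2)|8(6 - -5) + 3(-5 - -8) + 3(-8 - 6)|
Area = (1/2)|88 + 9 + -42|
Area = (1/2)|55|
Area = (1/2)(55)
Area = 55/2

55/2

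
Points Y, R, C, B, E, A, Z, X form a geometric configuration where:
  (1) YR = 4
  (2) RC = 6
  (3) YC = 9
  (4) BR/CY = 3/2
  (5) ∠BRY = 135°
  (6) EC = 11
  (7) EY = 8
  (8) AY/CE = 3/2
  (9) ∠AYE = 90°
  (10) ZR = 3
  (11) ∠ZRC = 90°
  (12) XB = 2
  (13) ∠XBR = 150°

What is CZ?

Step 1: By the law of cosines on triangle CRZ: CZ² = 6² + 3² − 2·6·3·cos(90°) = 45, so CZ = 3·√5.

Therefore, the length of CZ = 3·√5.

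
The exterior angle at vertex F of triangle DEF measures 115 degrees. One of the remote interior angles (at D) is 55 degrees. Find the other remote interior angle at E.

The exterior angle theorem states that an exterior angle equals the sum of the two non-adjacent interior angles.
So 115 = 55 + angle E, which gives angle E = 115 - 55 = 60 degrees.

60 degrees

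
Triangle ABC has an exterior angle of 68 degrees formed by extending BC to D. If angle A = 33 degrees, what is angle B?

By the exterior angle theorem: exterior angle = sum of remote interior angles.
68 = 33 + angle B
angle B = 68 - 33 = 35 degrees

35 degrees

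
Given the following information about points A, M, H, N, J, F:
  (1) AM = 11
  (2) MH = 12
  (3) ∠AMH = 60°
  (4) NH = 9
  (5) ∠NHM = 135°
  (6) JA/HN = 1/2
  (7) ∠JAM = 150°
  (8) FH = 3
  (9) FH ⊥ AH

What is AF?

Step 1: By the law of cosines on triangle HMA: HA² = 12² + 11² − 2·12·11·cos(60°) = 133, so HA = √133.
Step 2: By the law of cosines on triangle AHF: AF² = √133² + 3² − 2·√133·3·cos(90°) = 142, so AF = √142.

Therefore, the length of AF = √142.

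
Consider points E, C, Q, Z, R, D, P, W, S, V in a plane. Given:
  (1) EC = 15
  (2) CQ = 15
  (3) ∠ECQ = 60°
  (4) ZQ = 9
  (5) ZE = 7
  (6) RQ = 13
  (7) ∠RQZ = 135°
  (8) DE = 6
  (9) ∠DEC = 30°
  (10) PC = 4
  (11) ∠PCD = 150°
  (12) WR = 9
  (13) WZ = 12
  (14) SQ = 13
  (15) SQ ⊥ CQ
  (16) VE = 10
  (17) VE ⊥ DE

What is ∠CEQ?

Step 1: By the law of cosines on triangle ECQ: EQ² = 15² + 15² − 2·15·15·cos(60°) = 225, so EQ = 15.
Step 2: By the inverse law of cosines on triangle CEQ: cos(∠CEQ) = (15² + 15² − 15²) / (2·15·15) = 225/450 = 0.5, so ∠CEQ = 60°.

Therefore, the measure of angle ∠CEQ = 60°.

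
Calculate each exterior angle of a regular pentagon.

Each exterior angle of a regular n-gon is 360 / n.
For n = 5: 360 / 5 = 72 degrees.

72 degrees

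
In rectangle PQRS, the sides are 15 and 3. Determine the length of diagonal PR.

d = sqrt(15^2 + 3^2) = sqrt(234) = 3*sqrt(26)

3*sqrt(26)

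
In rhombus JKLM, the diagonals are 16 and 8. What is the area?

Area of a rhombus = (d1 * d2) / 2
Area = (16 * 8) / 2
Area = 128 / 2
Area = 64

64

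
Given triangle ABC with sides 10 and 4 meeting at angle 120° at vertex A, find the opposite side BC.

By the law of cosines: BC^2 = AB^2 + AC^2 - 2*AB*AC*cos(A)
BC^2 = 10^2 + 4^2 - 2*10*4*cos(120°)
BC^2 = 100 + 16 - 80*(-1/2)
BC^2 = 156
BC = 2*sqrt(39)

2*sqrt(39)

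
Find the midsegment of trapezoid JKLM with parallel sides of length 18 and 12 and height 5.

The midsegment of a trapezoid = (base1 + base2) / 2
midsegment = (18 + 12) / 2
midsegment = 30 / 2
midsegment = 15

15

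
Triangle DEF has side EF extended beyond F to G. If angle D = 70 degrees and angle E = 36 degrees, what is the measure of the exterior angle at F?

Exterior angle = 70 + 36 = 106 degrees (exterior angle theorem).

106 degrees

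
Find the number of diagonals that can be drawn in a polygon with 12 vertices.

Total line segments between 12 vertices = C(12,2) = 66.
Subtract the 12 sides: 66 - 12 = 54 diagonals.

54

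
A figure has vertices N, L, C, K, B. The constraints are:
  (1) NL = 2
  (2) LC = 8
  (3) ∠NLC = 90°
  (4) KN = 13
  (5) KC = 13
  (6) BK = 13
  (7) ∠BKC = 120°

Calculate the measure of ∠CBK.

Step 1: By the law of cosines on triangle BKC: BC² = 13² + 13² − 2·13·13·cos(120°) = 507, so BC = 13·√3.
Step 2: By the inverse law of cosines on triangle CBK: cos(∠CBK) = ((13·√3)² + 13² − 13²) / (2·13·√3·13) = 507/585.43 = 0.866, so ∠CBK = 30°.

Therefore, the measure of angle ∠CBK = 30°.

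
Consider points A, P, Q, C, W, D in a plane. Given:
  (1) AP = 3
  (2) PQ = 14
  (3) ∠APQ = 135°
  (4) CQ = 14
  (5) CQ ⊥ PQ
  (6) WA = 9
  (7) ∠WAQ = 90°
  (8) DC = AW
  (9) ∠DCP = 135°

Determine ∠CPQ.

Step 1: By the law of cosines on triangle PQC: PC² = 14² + 14² − 2·14·14·cos(90°) = 392, so PC = 14·√2.
Step 2: By the inverse law of cosines on triangle CPQ: cos(∠CPQ) = ((14·√2)² + 14² − 14²) / (2·14·√2·14) = 392/554.37 = 0.7071, so ∠CPQ = 45°.

Therefore, the measure of angle ∠CPQ = 45°.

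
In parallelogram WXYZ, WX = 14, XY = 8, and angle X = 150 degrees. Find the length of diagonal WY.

Law of cosines: d^2 = 14^2 + 8^2 - 2(14)(8)cos(150°) = 112*sqrt(3) + 260, so d = 2*sqrt(28*sqrt(3) + 65).

2*sqrt(28*sqrt(3) + 65)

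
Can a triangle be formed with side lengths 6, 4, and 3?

For three segments to close into a triangle, no single side can be as long as the other two combined.
The longest side is 6, and 3 + 4 = 7 > 6.
A triangle can be formed.

Yes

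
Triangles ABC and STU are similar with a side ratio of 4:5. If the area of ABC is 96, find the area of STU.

Area ratio = (4/5)^2 = 16/25. Area of STU = 96 * 25/16 = 150.

150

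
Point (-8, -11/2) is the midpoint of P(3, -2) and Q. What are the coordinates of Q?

Using the midpoint formula: M = ((x1 + x2)/2, (y1 + y2)/2)
We know M = (-8, -11/2) and P = (3, -2)
For x: -8 = (3 + x2)/2, so x2 = 2*-8 - 3 = -19
For y: -11/2 = (-2 + y2)/2, so y2 = 2*-11/2 - -2 = -9
Q = (-19, -9)

(-19, -9)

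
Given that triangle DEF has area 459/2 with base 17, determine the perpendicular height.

height = 2 * 459/2 / 17 = 27

27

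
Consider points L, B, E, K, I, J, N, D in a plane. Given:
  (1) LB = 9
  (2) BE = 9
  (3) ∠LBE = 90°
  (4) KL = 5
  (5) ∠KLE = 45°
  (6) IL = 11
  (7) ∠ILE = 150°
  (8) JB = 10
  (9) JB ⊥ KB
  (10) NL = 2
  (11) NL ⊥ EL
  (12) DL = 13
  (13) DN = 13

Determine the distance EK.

Step 1: By the law of cosines on triangle LBE: LE² = 9² + 9² − 2·9·9·cos(90°) = 162, so LE = 9·√2.
Step 2: By the law of cosines on triangle ELK: EK² = (9·√2)² + 5² − 2·9·√2·5·cos(45°) = 97, so EK = √97.

Therefore, the length of EK = √97.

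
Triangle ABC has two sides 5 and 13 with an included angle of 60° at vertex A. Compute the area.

Area = (1/2) * AB * AC * sin(A)
Area = (1/2) * 5 * 13 * sin(60°)
Area = (1/2) * 5 * 13 * sqrt(3)/2
Area = 65*sqrt(3)/4

65*sqrt(3)/4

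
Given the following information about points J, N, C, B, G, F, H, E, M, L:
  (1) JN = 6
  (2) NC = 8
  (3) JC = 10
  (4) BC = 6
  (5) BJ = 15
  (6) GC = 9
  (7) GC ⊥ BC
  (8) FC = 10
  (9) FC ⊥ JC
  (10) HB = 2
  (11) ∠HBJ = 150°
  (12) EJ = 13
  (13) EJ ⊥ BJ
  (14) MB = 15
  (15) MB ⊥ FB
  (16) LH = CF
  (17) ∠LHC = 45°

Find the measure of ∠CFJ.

Step 1: By the law of cosines on triangle FCJ: FJ² = 10² + 10² − 2·10·10·cos(90°) = 200, so FJ = 10·√2.
Step 2: By the inverse law of cosines on triangle CFJ: cos(∠CFJ) = (10² + (10·√2)² − 10²) / (2·10·10·√2) = 200/282.84 = 0.7071, so ∠CFJ = 45°.

Therefore, the measure of angle ∠CFJ = 45°.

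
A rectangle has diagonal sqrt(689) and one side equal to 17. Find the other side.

Using the Pythagorean theorem: d^2 = a^2 + b^2
b^2 = d^2 - a^2
b^2 = 689 - 289
b^2 = 400
b = sqrt(400) = 20

20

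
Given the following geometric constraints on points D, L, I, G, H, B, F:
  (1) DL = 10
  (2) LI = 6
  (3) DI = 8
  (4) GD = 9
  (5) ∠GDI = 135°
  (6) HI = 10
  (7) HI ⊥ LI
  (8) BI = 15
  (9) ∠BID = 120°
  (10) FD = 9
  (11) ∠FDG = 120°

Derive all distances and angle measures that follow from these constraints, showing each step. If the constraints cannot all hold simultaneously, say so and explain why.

The constraints are consistent.

Step 1: From DI = 8, IB = 15, and ∠DIB = 120°, by the law of cosines:
  DB² = DI² + IB² - 2·DI·IB·cos(120°) = 64 + 225 + 120 = 409
  DB ≈ 20.22

Step 2: From LI = 6, IH = 10, and ∠LIH = 90°, by the law of cosines:
  LH² = LI² + IH² - 2·LI·IH·cos(90°) = 36 + 100 - 0 = 136
  LH = 2·√34

Step 3: From ID = 8, DG = 9, and ∠IDG = 135°, by the law of cosines:
  IG² = ID² + DG² - 2·ID·DG·cos(135°) = 64 + 81 + 101.8 = 246.8
  IG ≈ 15.71

Step 4: From GD = 9, DF = 9, and ∠GDF = 120°, by the law of cosines:
  GF² = GD² + DF² - 2·GD·DF·cos(120°) = 81 + 81 + 81 = 243
  GF = 9·√3

Step 5: From DI = 8, DL = 10, IL = 6, by the inverse law of cosines:
  cos(∠IDL) = (DI² + DL² - IL²) / (2·DI·DL)
  ∠IDL = 36.87°

Step 6: From LD = 10, LI = 6, DI = 8, by the inverse law of cosines:
  cos(∠DLI) = (LD² + LI² - DI²) / (2·LD·LI)
  ∠DLI = 53.13°

Step 7: From ID = 8, IL = 6, DL = 10, by the inverse law of cosines:
  cos(∠DIL) = (ID² + IL² - DL²) / (2·ID·IL)
  ∠DIL = 90°

Step 8: From DB = 20.22, DI = 8, BI = 15, by the inverse law of cosines:
  cos(∠BDI) = (DB² + DI² - BI²) / (2·DB·DI)
  ∠BDI = 39.97°

Step 9: From LH = 2·√34, LI = 6, HI = 10, by the inverse law of cosines:
  cos(∠HLI) = (LH² + LI² - HI²) / (2·LH·LI)
  ∠HLI = 59.04°

Step 10: From ID = 8, IG = 15.71, DG = 9, by the inverse law of cosines:
  cos(∠DIG) = (ID² + IG² - DG²) / (2·ID·IG)
  ∠DIG = 23.9°

Step 11: From GD = 9, GF = 9·√3, DF = 9, by the inverse law of cosines:
  cos(∠DGF) = (GD² + GF² - DF²) / (2·GD·GF)
  ∠DGF = 30°

Step 12: From GD = 9, GI = 15.71, DI = 8, by the inverse law of cosines:
  cos(∠DGI) = (GD² + GI² - DI²) / (2·GD·GI)
  ∠DGI = 21.1°

Step 13: From HI = 10, HL = 2·√34, IL = 6, by the inverse law of cosines:
  cos(∠IHL) = (HI² + HL² - IL²) / (2·HI·HL)
  ∠IHL = 30.96°

Step 14: From BD = 20.22, BI = 15, DI = 8, by the inverse law of cosines:
  cos(∠DBI) = (BD² + BI² - DI²) / (2·BD·BI)
  ∠DBI = 20.03°

Step 15: From FD = 9, FG = 9·√3, DG = 9, by the inverse law of cosines:
  cos(∠DFG) = (FD² + FG² - DG²) / (2·FD·FG)
  ∠DFG = 30°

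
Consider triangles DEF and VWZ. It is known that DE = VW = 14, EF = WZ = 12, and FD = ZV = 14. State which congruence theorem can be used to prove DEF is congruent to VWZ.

Consider the given information: DE = VW = 14, EF = WZ = 12, and FD = ZV = 14
This is not SAS or HL: SAS requires two sides and the included angle between them. HL only applies to right triangles with matching hypotenuse and leg.
The correct criterion is SSS. All three pairs of corresponding sides are equal (Side-Side-Side).

SSS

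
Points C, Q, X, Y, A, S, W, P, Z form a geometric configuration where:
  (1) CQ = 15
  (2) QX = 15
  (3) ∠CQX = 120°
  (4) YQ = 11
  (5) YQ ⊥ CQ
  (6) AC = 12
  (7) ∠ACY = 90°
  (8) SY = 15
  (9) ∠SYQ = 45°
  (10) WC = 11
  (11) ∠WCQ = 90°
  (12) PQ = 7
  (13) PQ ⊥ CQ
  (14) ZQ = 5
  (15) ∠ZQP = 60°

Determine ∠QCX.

Step 1: By the law of cosines on triangle CQX: CX² = 15² + 15² − 2·15·15·cos(120°) = 675, so CX = 15·√3.
Step 2: By the inverse law of cosines on triangle QCX: cos(∠QCX) = (15² + (15·√3)² − 15²) / (2·15·15·√3) = 675/779.42 = 0.866, so ∠QCX = 30°.

Therefore, the measure of angle ∠QCX = 30°.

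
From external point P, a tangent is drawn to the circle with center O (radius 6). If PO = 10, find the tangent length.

The tangent, radius, and line from the external point to the center form a right triangle.
The right angle is where the tangent meets the radius.
By the Pythagorean theorem: tangent² + 6² = 10²
tangent² = 100 - 36 = 64
tangent = 8

8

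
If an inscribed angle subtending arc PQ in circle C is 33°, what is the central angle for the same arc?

By the inscribed angle theorem, the central angle is twice the inscribed angle.
Central angle = 2 × 33° = 66°

66°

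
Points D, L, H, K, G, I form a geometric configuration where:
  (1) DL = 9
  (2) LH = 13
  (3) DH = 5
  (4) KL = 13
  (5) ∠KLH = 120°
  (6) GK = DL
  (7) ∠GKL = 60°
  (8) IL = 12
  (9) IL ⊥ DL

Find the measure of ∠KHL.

Step 1: By the law of cosines on triangle HLK: HK² = 13² + 13² − 2·13·13·cos(120°) = 507, so HK = 13·√3.
Step 2: By the inverse law of cosines on triangle KHL: cos(∠KHL) = ((13·√3)² + 13² − 13²) / (2·13·√3·13) = 507/585.43 = 0.866, so ∠KHL = 30°.

Therefore, the measure of angle ∠KHL = 30°.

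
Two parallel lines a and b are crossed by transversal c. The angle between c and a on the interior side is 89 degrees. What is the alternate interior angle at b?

Alternate interior angles lie on opposite sides of the transversal, between the parallel lines.
By the alternate interior angle theorem, they are equal: 89 degrees.

89 degrees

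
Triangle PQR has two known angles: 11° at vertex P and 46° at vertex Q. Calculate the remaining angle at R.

The interior angles sum to 180°: angle R = 180 - 11 - 46 = 123°.
The triangle is obtuse (angles 11°, 46°, 123°).

123 degrees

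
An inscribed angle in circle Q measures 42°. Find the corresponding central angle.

Central angle = 2 × 42° = 84° (inscribed angle theorem).

84°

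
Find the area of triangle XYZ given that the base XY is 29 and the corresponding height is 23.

Area = (1/2)(29)(23) = 667/2

667/2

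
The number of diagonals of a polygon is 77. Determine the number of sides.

Using d = n(n - 3)/2, we solve 77 = n(n - 3)/2.
So n(n - 3) = 154.
Testing n = 14: 14 * 11 = 154 = 154. Correct.
The polygon has 14 sides.

14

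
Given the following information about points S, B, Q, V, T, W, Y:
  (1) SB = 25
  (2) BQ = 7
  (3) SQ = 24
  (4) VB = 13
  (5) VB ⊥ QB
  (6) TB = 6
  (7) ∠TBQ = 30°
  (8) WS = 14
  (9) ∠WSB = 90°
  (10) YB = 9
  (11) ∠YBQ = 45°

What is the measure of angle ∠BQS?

Step 1: By the inverse law of cosines on triangle BQS: cos(∠BQS) = (7² + 24² − 25²) / (2·7·24) = 0/336 = 0, so ∠BQS = 90°.

Therefore, the measure of angle ∠BQS = 90°.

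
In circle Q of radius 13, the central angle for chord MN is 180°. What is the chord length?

Chord length = 2r sin(θ/2)
= 2 × 13 × sin(180°/2)
= 2 × 13 × sin(90°)
= 26

26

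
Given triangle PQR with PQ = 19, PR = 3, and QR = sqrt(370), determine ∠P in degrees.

By the inverse law of cosines: cos(P) = (PQ² + PR² - QR²) / (2 × PQ × PR)
cos(P) = (19² + 3² - (sqrt(370))²) / (2 × 19 × 3)
cos(P) = (361 + 9 - (370)) / 114
cos(P) = 0
P = arccos(0) = 90°

90°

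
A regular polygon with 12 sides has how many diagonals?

Each of the 12 vertices connects to 9 non-adjacent vertices via diagonals.
Total connections = 12 × 9 = 108, but each diagonal is counted twice.
Number of diagonals = 108 / 2 = 54.

54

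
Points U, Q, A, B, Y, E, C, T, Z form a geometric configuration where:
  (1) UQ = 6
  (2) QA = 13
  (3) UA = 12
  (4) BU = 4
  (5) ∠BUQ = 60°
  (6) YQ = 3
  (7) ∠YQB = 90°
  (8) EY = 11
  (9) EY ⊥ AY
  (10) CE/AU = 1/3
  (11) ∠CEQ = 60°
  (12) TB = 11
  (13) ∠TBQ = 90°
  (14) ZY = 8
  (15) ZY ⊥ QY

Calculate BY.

Step 1: By the law of cosines on triangle BUQ: BQ² = 4² + 6² − 2·4·6·cos(60°) = 28, so BQ = 2·√7.
Step 2: By the law of cosines on triangle BQY: BY² = (2·√7)² + 3² − 2·2·√7·3·cos(90°) = 37, so BY = √37.

Therefore, the length of BY = √37.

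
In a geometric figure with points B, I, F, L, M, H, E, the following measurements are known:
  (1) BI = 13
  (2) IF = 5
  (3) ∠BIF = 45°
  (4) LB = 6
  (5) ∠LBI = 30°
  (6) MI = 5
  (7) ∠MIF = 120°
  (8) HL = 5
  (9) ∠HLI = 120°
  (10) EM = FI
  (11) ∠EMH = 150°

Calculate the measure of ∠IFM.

Step 1: By the law of cosines on triangle FIM: FM² = 5² + 5² − 2·5·5·cos(120°) = 75, so FM = 5·√3.
Step 2: By the inverse law of cosines on triangle IFM: cos(∠IFM) = (5² + (5·√3)² − 5²) / (2·5·5·√3) = 75/86.6 = 0.866, so ∠IFM = 30°.

Therefore, the measure of angle ∠IFM = 30°.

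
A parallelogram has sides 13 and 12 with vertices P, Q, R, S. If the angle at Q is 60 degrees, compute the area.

Area = a * b * sin(theta)
Area = 13 * 12 * sin(60 degrees)
Area = 156 * sqrt(3)/2
Area = 78*sqrt(3)

78*sqrt(3)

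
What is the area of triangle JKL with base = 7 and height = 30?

A triangle's area is half the area of a rectangle with the same base and height.
Area = (1/2) * 7 * 30 = 105.

105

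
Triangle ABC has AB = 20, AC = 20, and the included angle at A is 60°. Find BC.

By the law of cosines: BC^2 = AB^2 + AC^2 - 2*AB*AC*cos(A)
BC^2 = 20^2 + 20^2 - 2*20*20*cos(60°)
BC^2 = 400 + 400 - 800*(1/2)
BC^2 = 400
BC = 20

20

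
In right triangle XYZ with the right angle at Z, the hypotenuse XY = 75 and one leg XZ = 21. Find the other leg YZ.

YZ = sqrt(75^2 - 21^2) = sqrt(5184) = 72

72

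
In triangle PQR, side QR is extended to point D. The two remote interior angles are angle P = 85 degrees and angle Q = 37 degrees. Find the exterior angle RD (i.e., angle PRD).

By the exterior angle theorem, an exterior angle of a triangle equals the sum of the two remote interior angles.
Exterior angle = angle P + angle Q
Exterior angle = 85 + 37 = 122 degrees

122 degrees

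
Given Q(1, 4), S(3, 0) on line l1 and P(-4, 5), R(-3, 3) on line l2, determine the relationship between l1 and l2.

Slope of line 1: m1 = (0 - 4)/(3 - 1) = -4/2 = -2
Slope of line 2: m2 = (3 - 5)/(-3 - -4) = -2/1 = -2
Two lines are parallel if and only if they have equal slopes (or both are vertical).
Here m1 = m2 = -2, confirming the lines are parallel.

Parallel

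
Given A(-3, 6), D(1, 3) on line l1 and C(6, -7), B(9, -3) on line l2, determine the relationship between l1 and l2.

Slope of line 1: m1 = (3 - 6)/(1 - -3) = -3/4 = -3/4
Slope of line 2: m2 = (-3 - -7)/(9 - 6) = 4/3 = 4/3
Two lines are perpendicular when the product of their slopes is -1 (negative reciprocals).
m1 * m2 = (-3/4) * (4/3) = -1, confirming perpendicularity.

Perpendicular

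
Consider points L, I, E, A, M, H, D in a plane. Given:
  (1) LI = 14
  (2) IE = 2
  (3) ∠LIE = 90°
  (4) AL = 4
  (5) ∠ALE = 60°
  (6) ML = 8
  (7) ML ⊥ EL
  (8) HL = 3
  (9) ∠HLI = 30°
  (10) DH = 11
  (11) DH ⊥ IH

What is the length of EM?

Step 1: By the law of cosines on triangle LIE: LE² = 14² + 2² − 2·14·2·cos(90°) = 200, so LE = 10·√2.
Step 2: By the law of cosines on triangle ELM: EM² = (10·√2)² + 8² − 2·10·√2·8·cos(90°) = 264, so EM = 2·√66.

Therefore, the length of EM = 2·√66.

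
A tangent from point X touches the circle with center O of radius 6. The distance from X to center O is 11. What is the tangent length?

The tangent, radius, and line from the external point to the center form a right triangle.
The right angle is where the tangent meets the radius.
By the Pythagorean theorem: tangent² + 6² = 11²
tangent² = 121 - 36 = 85
tangent = sqrt(85)

sqrt(85)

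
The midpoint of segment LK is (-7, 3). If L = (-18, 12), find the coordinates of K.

Using the midpoint formula: M = ((x1 + x2)/2, (y1 + y2)/2)
We know M = (-7, 3) and L = (-18, 12)
For x: -7 = (-18 + x2)/2, so x2 = 2*-7 - -18 = 4
For y: 3 = (12 + y2)/2, so y2 = 2*3 - 12 = -6
K = (4, -6)

(4, -6)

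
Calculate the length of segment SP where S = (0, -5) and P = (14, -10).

The horizontal distance is |14 - 0| = 14 and the vertical distance is |-10 - -5| = 5.
By the Pythagorean theorem, d = sqrt(14^2 + 5^2) = sqrt(221).

sqrt(221)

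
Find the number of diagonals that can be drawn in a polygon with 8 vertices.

Each of the 8 vertices connects to 5 non-adjacent vertices via diagonals.
Total connections = 8 × 5 = 40, but each diagonal is counted twice.
Number of diagonals = 40 / 2 = 20.

20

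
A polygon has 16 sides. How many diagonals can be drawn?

Each of the 16 vertices connects to 13 non-adjacent vertices via diagonals.
Total connections = 16 × 13 = 208, but each diagonal is counted twice.
Number of diagonals = 208 / 2 = 104.

104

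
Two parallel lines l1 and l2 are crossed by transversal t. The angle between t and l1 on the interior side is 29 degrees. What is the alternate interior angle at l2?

Alternate interior angles formed by parallel lines and a transversal are equal.
The given angle is 29 degrees.
The alternate interior angle = 29 degrees.

29 degrees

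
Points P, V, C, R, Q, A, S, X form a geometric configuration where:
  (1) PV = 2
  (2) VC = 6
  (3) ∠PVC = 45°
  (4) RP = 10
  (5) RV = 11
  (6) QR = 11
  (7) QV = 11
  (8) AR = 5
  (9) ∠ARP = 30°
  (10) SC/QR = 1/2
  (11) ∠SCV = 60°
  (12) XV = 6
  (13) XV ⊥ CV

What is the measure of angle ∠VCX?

Step 1: By the law of cosines on triangle CVX: CX² = 6² + 6² − 2·6·6·cos(90°) = 72, so CX = 6·√2.
Step 2: By the inverse law of cosines on triangle VCX: cos(∠VCX) = (6² + (6·√2)² − 6²) / (2·6·6·√2) = 72/101.82 = 0.7071, so ∠VCX = 45°.

Therefore, the measure of angle ∠VCX = 45°.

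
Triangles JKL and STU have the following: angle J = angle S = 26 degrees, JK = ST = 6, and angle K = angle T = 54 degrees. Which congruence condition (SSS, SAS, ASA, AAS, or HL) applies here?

The given information matches ASA: Two pairs of corresponding angles and the included side are equal (Angle-Side-Angle).

ASA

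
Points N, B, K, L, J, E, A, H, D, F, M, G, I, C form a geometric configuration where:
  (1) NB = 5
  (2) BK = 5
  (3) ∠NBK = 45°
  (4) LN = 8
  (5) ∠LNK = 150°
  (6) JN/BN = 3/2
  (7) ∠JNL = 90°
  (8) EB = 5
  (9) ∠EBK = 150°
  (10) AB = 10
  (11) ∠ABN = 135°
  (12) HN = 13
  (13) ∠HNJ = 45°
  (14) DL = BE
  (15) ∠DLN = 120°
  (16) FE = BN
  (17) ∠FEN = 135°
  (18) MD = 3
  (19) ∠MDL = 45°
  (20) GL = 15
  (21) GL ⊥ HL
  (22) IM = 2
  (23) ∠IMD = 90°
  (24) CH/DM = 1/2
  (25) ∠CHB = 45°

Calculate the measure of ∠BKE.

Step 1: By the law of cosines on triangle KBE: KE² = 5² + 5² − 2·5·5·cos(150°) = 93.3, so KE ≈ 9.66.
Step 2: By the inverse law of cosines on triangle BKE: cos(∠BKE) = (5² + 9.66² − 5²) / (2·5·9.66) = 93.3/96.59 = 0.9659, so ∠BKE = 15°.

Therefore, the measure of angle ∠BKE = 15°.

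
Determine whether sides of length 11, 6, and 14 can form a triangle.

Check all three triangle inequalities:
11 + 6 = 17 > 14 ✓
11 + 14 = 25 > 6 ✓
6 + 14 = 20 > 11 ✓
All conditions hold, so these sides form a valid triangle.

Yes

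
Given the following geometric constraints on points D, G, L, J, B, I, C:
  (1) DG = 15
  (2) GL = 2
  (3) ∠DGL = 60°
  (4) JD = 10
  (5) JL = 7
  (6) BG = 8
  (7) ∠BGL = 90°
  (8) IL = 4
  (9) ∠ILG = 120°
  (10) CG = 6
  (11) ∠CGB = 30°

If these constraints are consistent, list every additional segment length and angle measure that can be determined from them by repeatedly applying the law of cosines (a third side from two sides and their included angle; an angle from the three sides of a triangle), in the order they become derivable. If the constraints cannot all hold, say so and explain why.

The constraints are consistent. Derivable facts, in order:
After 1 step:
- BC ≈ 4.11
- DL = √199
- GI = 2·√7
- LB = 2·√17
After 2 steps:
- ∠BCG = 103.06°
- ∠BLG = 75.96°
- ∠CBG = 46.94°
- ∠DJL = 110.92°
- ∠DLG = 112.95°
- ∠DLJ = 41.46°
- ∠GBL = 14.04°
- ∠GDL = 7.05°
- ∠GIL = 19.11°
- ∠IGL = 40.89°
- ∠JDL = 27.61°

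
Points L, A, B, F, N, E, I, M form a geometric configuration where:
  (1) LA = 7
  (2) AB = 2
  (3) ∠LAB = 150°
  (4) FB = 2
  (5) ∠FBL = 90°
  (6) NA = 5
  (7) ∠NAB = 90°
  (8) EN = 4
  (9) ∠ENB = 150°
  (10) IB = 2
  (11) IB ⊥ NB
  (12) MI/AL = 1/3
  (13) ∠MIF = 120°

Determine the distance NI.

Step 1: By the law of cosines on triangle BAN: BN² = 2² + 5² − 2·2·5·cos(90°) = 29, so BN = √29.
Step 2: By the law of cosines on triangle NBI: NI² = √29² + 2² − 2·√29·2·cos(90°) = 33, so NI = √33.

Therefore, the length of NI = √33.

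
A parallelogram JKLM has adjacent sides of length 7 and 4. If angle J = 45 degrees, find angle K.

Opposite sides of a parallelogram are parallel, so consecutive angles form co-interior angles on a transversal.
Co-interior angles sum to 180°, giving angle K = 180 - 45 = 135 degrees.

135 degrees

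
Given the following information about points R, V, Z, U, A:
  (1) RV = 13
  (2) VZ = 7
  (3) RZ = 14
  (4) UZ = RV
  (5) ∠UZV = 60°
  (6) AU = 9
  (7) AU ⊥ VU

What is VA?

From the given relations: UZ = RV = 13.
Step 1: By the law of cosines on triangle UZV: UV² = 13² + 7² − 2·13·7·cos(60°) = 127, so UV = √127.
Step 2: By the law of cosines on triangle VUA: VA² = √127² + 9² − 2·√127·9·cos(90°) = 208, so VA = 4·√13.

Therefore, the length of VA = 4·√13.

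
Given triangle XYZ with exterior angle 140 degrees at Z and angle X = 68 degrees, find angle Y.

The exterior angle theorem states that an exterior angle equals the sum of the two non-adjacent interior angles.
So 140 = 68 + angle Y, which gives angle Y = 140 - 68 = 72 degrees.

72 degrees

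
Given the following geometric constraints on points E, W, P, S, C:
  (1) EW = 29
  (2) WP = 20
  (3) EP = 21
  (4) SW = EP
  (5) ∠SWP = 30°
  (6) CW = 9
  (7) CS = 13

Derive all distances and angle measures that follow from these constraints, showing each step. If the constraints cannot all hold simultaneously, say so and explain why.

The constraints are consistent.

From the given relations:
  SW = EP = 21

Step 1: From PW = 20, WS = 21, and ∠PWS = 30°, by the law of cosines:
  PS² = PW² + WS² - 2·PW·WS·cos(30°) = 400 + 441 - 727.5 = 113.5
  PS ≈ 10.66

Step 2: From EP = 21, EW = 29, PW = 20, by the inverse law of cosines:
  cos(∠PEW) = (EP² + EW² - PW²) / (2·EP·EW)
  ∠PEW = 43.6°

Step 3: From WC = 9, WS = 21, CS = 13, by the inverse law of cosines:
  cos(∠CWS) = (WC² + WS² - CS²) / (2·WC·WS)
  ∠CWS = 20.95°

Step 4: From WE = 29, WP = 20, EP = 21, by the inverse law of cosines:
  cos(∠EWP) = (WE² + WP² - EP²) / (2·WE·WP)
  ∠EWP = 46.4°

Step 5: From PE = 21, PW = 20, EW = 29, by the inverse law of cosines:
  cos(∠EPW) = (PE² + PW² - EW²) / (2·PE·PW)
  ∠EPW = 90°

Step 6: From SC = 13, SW = 21, CW = 9, by the inverse law of cosines:
  cos(∠CSW) = (SC² + SW² - CW²) / (2·SC·SW)
  ∠CSW = 14.34°

Step 7: From CS = 13, CW = 9, SW = 21, by the inverse law of cosines:
  cos(∠SCW) = (CS² + CW² - SW²) / (2·CS·CW)
  ∠SCW = 144.71°

Step 8: From PS = 10.66, PW = 20, SW = 21, by the inverse law of cosines:
  cos(∠SPW) = (PS² + PW² - SW²) / (2·PS·PW)
  ∠SPW = 80.2°

Step 9: From SP = 10.66, SW = 21, PW = 20, by the inverse law of cosines:
  cos(∠PSW) = (SP² + SW² - PW²) / (2·SP·SW)
  ∠PSW = 69.8°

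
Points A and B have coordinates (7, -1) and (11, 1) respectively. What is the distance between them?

d = sqrt((11 - 7)^2 + (1 - -1)^2)
d = sqrt(4^2 + 2^2)
d = sqrt(16 + 4)
d = sqrt(20) = 2*sqrt(5)

2*sqrt(5)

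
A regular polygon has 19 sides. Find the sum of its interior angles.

The sum of interior angles of an n-sided polygon is (n - 2) * 180.
For n = 19: (19 - 2) * 180 = 17 * 180 = 3060 degrees.

3060 degrees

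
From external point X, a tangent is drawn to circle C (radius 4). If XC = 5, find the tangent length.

The tangent, radius, and line from the external point to the center form a right triangle.
The right angle is where the tangent meets the radius.
By the Pythagorean theorem: tangent² + 4² = 5²
tangent² = 25 - 16 = 9
tangent = 3

3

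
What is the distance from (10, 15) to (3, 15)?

d = sqrt((-7)^2 + (0)^2) = sqrt(49) = 7

7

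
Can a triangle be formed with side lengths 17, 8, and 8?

Check the triangle inequality: 8 + 8 = 16 ≤ 17.
Since the sum of two sides does not exceed the third, no triangle can be formed.

No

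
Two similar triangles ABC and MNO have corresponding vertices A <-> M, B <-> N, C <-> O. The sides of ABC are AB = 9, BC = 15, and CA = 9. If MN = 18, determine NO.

Since the triangles are similar, the ratio of corresponding sides is constant.
Scale factor k = MN / AB = 18 / 9 = 2
NO = k * BC = 2 * 15 = 30

30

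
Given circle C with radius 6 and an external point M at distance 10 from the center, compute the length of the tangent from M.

The tangent, radius, and line from the external point to the center form a right triangle.
The right angle is where the tangent meets the radius.
By the Pythagorean theorem: tangent² + 6² = 10²
tangent² = 100 - 36 = 64
tangent = 8

8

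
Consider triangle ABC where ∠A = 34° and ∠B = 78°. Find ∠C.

By the triangle angle sum property, the three interior angles of any triangle add up to 180°.
We know angle A = 34° and angle B = 78°, so their sum is 112°.
Therefore angle C = 180° - 112° = 68°.

68 degrees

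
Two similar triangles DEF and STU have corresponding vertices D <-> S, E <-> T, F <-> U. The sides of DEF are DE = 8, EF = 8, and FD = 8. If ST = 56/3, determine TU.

k = 56/3/8 = 7/3. TU = 7/3 * 8 = 56/3.

56/3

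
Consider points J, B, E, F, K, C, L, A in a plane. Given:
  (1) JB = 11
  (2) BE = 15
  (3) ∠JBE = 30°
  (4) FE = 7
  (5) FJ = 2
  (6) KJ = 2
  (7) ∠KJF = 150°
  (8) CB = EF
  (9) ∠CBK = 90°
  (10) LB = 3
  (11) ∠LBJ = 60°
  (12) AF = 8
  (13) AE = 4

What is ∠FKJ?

Step 1: By the law of cosines on triangle KJF: KF² = 2² + 2² − 2·2·2·cos(150°) = 14.93, so KF ≈ 3.86.
Step 2: By the inverse law of cosines on triangle FKJ: cos(∠FKJ) = (3.86² + 2² − 2²) / (2·3.86·2) = 14.93/15.45 = 0.9659, so ∠FKJ = 15°.

Therefore, the measure of angle ∠FKJ = 15°.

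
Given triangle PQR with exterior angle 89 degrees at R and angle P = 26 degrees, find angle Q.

The exterior angle theorem states that an exterior angle equals the sum of the two non-adjacent interior angles.
So 89 = 26 + angle Q, which gives angle Q = 89 - 26 = 63 degrees.

63 degrees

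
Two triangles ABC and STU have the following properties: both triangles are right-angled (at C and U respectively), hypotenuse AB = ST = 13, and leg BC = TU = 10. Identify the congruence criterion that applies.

Consider the given information: both triangles are right-angled (at C and U respectively), hypotenuse AB = ST = 13, and leg BC = TU = 10
This is not SSS or AAS: SSS requires all three pairs of sides, but we don't have that. AAS requires two angles and a non-included side.
The correct criterion is HL. The hypotenuse and one leg of two right triangles are equal (Hypotenuse-Leg).

HL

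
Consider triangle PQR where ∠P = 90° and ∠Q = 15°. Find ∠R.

angle R = 180 - 90 - 15 = 75 degrees.

75 degrees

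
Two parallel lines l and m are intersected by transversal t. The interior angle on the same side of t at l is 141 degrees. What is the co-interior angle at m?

Co-interior angles sum to 180: 180 - 141 = 39 degrees.

39 degrees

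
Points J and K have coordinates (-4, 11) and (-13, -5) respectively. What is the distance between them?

d = sqrt((-13 - -4)^2 + (-5 - 11)^2)
d = sqrt(-9^2 + -16^2)
d = sqrt(81 + 256)
d = sqrt(337)

sqrt(337)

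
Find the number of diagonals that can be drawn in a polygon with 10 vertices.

Total line segments between 10 vertices = C(10,2) = 45.
Subtract the 10 sides: 45 - 10 = 35 diagonals.

35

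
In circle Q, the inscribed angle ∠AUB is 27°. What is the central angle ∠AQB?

The inscribed angle theorem states that a central angle is always twice any inscribed angle that subtends the same arc.
Since the inscribed angle is 27°, the central angle = 2 × 27° = 54°.

54°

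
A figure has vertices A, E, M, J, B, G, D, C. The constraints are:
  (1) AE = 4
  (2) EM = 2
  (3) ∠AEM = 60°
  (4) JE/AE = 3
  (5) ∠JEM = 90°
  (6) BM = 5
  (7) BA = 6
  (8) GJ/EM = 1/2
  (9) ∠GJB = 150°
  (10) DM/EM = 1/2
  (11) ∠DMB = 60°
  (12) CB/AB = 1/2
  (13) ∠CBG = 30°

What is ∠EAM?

Step 1: By the law of cosines on triangle AEM: AM² = 4² + 2² − 2·4·2·cos(60°) = 12, so AM = 2·√3.
Step 2: By the inverse law of cosines on triangle EAM: cos(∠EAM) = (4² + (2·√3)² − 2²) / (2·4·2·√3) = 24/27.71 = 0.866, so ∠EAM = 30°.

Therefore, the measure of angle ∠EAM = 30°.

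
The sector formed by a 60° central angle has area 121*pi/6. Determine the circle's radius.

The sector covers 60°/360° = 1/6 of the full circle.
Full circle area = 121*pi/6 / 1/6 = 121*pi.
Since full area = πr², we get r² = 121*pi/π = 121, so r = 11.

11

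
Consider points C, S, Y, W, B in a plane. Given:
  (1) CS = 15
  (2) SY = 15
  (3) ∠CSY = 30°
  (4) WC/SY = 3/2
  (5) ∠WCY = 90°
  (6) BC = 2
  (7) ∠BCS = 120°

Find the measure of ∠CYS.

Step 1: By the law of cosines on triangle YSC: YC² = 15² + 15² − 2·15·15·cos(30°) = 60.29, so YC ≈ 7.76.
Step 2: By the inverse law of cosines on triangle CYS: cos(∠CYS) = (7.76² + 15² − 15²) / (2·7.76·15) = 60.29/232.94 = 0.2588, so ∠CYS = 75°.

Therefore, the measure of angle ∠CYS = 75°.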